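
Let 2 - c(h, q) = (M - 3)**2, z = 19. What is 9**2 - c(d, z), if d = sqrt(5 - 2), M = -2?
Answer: 104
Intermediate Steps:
d = sqrt(3) ≈ 1.7320
c(h, q) = -23 (c(h, q) = 2 - (-2 - 3)**2 = 2 - 1*(-5)**2 = 2 - 1*25 = 2 - 25 = -23)
9**2 - c(d, z) = 9**2 - 1*(-23) = 81 + 23 = 104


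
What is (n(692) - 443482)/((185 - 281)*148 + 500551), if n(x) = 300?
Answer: -443182/486343 ≈ -0.91125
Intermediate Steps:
(n(692) - 443482)/((185 - 281)*148 + 500551) = (300 - 443482)/((185 - 281)*148 + 500551) = -443182/(-96*148 + 500551) = -443182/(-14208 + 500551) = -443182/486343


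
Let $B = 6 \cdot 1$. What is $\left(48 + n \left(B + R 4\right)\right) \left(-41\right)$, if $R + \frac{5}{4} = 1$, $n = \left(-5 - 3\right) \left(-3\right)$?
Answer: $-6888$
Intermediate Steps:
$n = 24$ ($n = \left(-8\right) \left(-3\right) = 24$)
$R = - \frac{1}{4}$ ($R = - \frac{5}{4} + 1 = - \frac{1}{4} \approx -0.25$)
$B = 6$
$\left(48 + n \left(B + R 4\right)\right) \left(-41\right) = \left(48 + 24 \left(6 - 1\right)\right) \left(-41\right) = \left(48 + 24 \cdot 5\right) \left(-41\right) = \left(48 + 120\right) \left(-41\right) = 168 \left(-41\right) = -6888$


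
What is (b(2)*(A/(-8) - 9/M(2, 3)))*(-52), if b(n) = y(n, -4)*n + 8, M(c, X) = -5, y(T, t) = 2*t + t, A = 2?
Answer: 6448/5 ≈ 1289.6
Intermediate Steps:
y(T, t) = 3*t
b(n) = 8 - 12*n (b(n) = (3*(-4))*n + 8 = -12*n + 8 = 8 - 12*n)
(b(2)*(A/(-8) - 9/M(2, 3)))*(-52) = ((8 - 12*2)*(2/(-8) - 9/(-5)))*(-52) = ((8 - 24)*(2*(-⅛) - 9*(-⅕)))*(-52) = -16*(-¼ + 9/5)*(-52) = -16*31/20*(-52) = -124/5*(-52) = 6448/5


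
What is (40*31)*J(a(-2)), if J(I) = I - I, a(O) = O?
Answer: 0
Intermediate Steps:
J(I) = 0
(40*31)*J(a(-2)) = (40*31)*0 = 1240*0 = 0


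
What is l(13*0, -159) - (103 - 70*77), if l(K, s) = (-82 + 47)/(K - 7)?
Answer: 5292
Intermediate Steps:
l(K, s) = -35/(-7 + K)
l(13*0, -159) - (103 - 70*77) = -35/(-7 + 13*0) - (103 - 70*77) = -35/(-7 + 0) - (103 - 5390) = -35/(-7) - 1*(-5287) = -35*(-1/7) + 5287 = 5 + 5287 = 5292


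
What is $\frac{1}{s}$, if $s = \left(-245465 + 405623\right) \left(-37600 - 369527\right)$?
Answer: $- \frac{1}{65204646066} \approx -1.5336 \cdot 10^{-11}$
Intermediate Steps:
$s = -65204646066$ ($s = 160158 \left(-407127\right) = -65204646066$)
$\frac{1}{s} = \frac{1}{-65204646066} = - \frac{1}{65204646066}$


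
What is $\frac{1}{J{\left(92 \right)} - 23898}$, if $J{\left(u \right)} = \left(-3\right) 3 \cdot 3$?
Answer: $- \frac{1}{23925} \approx -4.1797 \cdot 10^{-5}$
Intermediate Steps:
$J{\left(u \right)} = -27$ ($J{\left(u \right)} = \left(-9\right) 3 = -27$)
$\frac{1}{J{\left(92 \right)} - 23898} = \frac{1}{-27 - 23898} = \frac{1}{-23925} = - \frac{1}{23925}$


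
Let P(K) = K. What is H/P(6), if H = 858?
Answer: 143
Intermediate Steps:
H/P(6) = 858/6 = 858*(⅙) = 143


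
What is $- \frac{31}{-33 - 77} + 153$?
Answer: $\frac{16861}{110} \approx 153.28$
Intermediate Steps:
$- \frac{31}{-33 - 77} + 153 = - \frac{31}{-110} + 153 = \left(-31\right) \left(- \frac{1}{110}\right) + 153 = \frac{31}{110} + 153 = \frac{16861}{110}$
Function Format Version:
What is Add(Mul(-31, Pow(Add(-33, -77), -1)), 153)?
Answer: Rational(16861, 110) ≈ 153.28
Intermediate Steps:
Add(Mul(-31, Pow(Add(-33, -77), -1)), 153) = Add(Mul(-31, Pow(-110, -1)), 153) = Add(Mul(-31, Rational(-1, 110)), 153) = Add(Rational(31, 110), 153) = Rational(16861, 110)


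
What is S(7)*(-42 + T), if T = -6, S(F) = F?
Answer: -336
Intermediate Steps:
S(7)*(-42 + T) = 7*(-42 - 6) = 7*(-48) = -336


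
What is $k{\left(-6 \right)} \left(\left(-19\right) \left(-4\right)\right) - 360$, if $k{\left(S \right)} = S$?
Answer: $-816$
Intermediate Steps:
$k{\left(-6 \right)} \left(\left(-19\right) \left(-4\right)\right) - 360 = - 6 \left(\left(-19\right) \left(-4\right)\right) - 360 = \left(-6\right) 76 - 360 = -456 - 360 = -816$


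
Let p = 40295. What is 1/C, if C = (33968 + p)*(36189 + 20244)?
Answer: 1/4190883879 ≈ 2.3861e-10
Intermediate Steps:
C = 4190883879 (C = (33968 + 40295)*(36189 + 20244) = 74263*56433 = 4190883879)
1/C = 1/4190883879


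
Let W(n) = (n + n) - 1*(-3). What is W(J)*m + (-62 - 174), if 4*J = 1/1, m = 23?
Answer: -311/2 ≈ -155.50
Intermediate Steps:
J = ¼ (J = (¼)/1 = (¼)*1 = ¼ ≈ 0.25000)
W(n) = 3 + 2*n (W(n) = 2*n + 3 = 3 + 2*n)
W(J)*m + (-62 - 174) = (3 + 2*(¼))*23 + (-62 - 174) = (3 + ½)*23 - 236 = (7/2)*23 - 236 = 161/2 - 236 = -311/2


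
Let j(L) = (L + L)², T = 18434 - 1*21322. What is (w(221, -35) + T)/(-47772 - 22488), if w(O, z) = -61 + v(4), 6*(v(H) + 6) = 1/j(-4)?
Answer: 1134719/26979840 ≈ 0.042058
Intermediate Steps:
T = -2888 (T = 18434 - 21322 = -2888)
j(L) = 4*L² (j(L) = (2*L)² = 4*L²)
v(H) = -2303/384 (v(H) = -6 + 1/(6*((4*(-4)²))) = -6 + 1/(6*((4*16))) = -6 + (⅙)/64 = -6 + (⅙)*(1/64) = -6 + 1/384 = -2303/384)
w(O, z) = -25727/384 (w(O, z) = -61 - 2303/384 = -25727/384)
(w(221, -35) + T)/(-47772 - 22488) = (-25727/384 - 2888)/(-47772 - 22488) = -1134719/384/(-70260) = -1134719/384*(-1/70260) = 1134719/26979840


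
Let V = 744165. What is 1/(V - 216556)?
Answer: 1/527609 ≈ 1.8953e-6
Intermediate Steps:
1/(V - 216556) = 1/(744165 - 216556) = 1/527609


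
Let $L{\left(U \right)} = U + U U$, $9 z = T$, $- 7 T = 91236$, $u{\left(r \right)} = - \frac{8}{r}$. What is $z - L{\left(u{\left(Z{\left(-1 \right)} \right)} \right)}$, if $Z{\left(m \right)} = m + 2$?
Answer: $- \frac{31588}{21} \approx -1504.2$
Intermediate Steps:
$Z{\left(m \right)} = 2 + m$
$T = - \frac{91236}{7}$ ($T = \left(- \frac{1}{7}\right) 91236 = - \frac{91236}{7} \approx -13034.0$)
$z = - \frac{30412}{21}$ ($z = \frac{1}{9} \left(- \frac{91236}{7}\right) = - \frac{30412}{21} \approx -1448.2$)
$L{\left(U \right)} = U + U^{2}$
$z - L{\left(u{\left(Z{\left(-1 \right)} \right)} \right)} = - \frac{30412}{21} - - \frac{8}{2 - 1} \left(1 - \frac{8}{2 - 1}\right) = - \frac{30412}{21} - - \frac{8}{1} \left(1 - \frac{8}{1}\right) = - \frac{30412}{21} - \left(-8\right) 1 \left(1 - 8\right) = - \frac{30412}{21} - - 8 \left(1 - 8\right) = - \frac{30412}{21} - \left(-8\right) \left(-7\right) = - \frac{30412}{21} - 56 = - \frac{31588}{21}$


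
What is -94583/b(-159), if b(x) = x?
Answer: 94583/159 ≈ 594.86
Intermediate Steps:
-94583/b(-159) = -94583/(-159) = -94583*(-1/159) = 94583/159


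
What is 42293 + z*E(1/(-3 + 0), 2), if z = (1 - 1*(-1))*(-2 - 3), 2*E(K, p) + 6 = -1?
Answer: 42328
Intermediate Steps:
E(K, p) = -7/2 (E(K, p) = -3 + (½)*(-1) = -3 - ½ = -7/2)
z = -10 (z = (1 + 1)*(-5) = 2*(-5) = -10)
42293 + z*E(1/(-3 + 0), 2) = 42293 - 10*(-7/2) = 42293 + 35 = 42328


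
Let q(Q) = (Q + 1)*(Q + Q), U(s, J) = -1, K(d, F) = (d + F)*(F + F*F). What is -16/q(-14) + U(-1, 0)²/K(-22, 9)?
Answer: -367/8190 ≈ -0.044811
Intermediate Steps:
K(d, F) = (F + d)*(F + F²)
q(Q) = 2*Q*(1 + Q) (q(Q) = (1 + Q)*(2*Q) = 2*Q*(1 + Q))
-16/q(-14) + U(-1, 0)²/K(-22, 9) = -16*(-1/(28*(1 - 14))) + (-1)²/((9*(9 - 22 + 9² + 9*(-22)))) = -16/(2*(-14)*(-13)) + 1/(9*(9 - 22 + 81 - 198)) = -16/364 + 1/(9*(-130)) = -16*1/364 + 1/(-1170) = -4/91 + 1*(-1/1170) = -4/91 - 1/1170 = -367/8190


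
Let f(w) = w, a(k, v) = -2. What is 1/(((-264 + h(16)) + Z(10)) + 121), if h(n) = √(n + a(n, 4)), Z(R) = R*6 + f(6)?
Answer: -11/845 - √14/5915 ≈ -0.013650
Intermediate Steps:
Z(R) = 6 + 6*R (Z(R) = R*6 + 6 = 6*R + 6 = 6 + 6*R)
h(n) = √(-2 + n) (h(n) = √(n - 2) = √(-2 + n))
1/(((-264 + h(16)) + Z(10)) + 121) = 1/(((-264 + √(-2 + 16)) + (6 + 6*10)) + 121) = 1/(((-264 + √14) + (6 + 60)) + 121) = 1/(((-264 + √14) + 66) + 121) = 1/((-198 + √14) + 121) = 1/(-77 + √14)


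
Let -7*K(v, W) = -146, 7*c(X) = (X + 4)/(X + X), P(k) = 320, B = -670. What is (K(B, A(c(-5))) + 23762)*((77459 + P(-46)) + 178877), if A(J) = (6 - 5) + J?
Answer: 42728090880/7 ≈ 6.1040e+9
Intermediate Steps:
c(X) = (4 + X)/(14*X) (c(X) = ((X + 4)/(X + X))/7 = ((4 + X)/((2*X)))/7 = ((4 + X)*(1/(2*X)))/7 = ((4 + X)/(2*X))/7 = (4 + X)/(14*X))
A(J) = 1 + J
K(v, W) = 146/7 (K(v, W) = -⅐*(-146) = 146/7)
(K(B, A(c(-5))) + 23762)*((77459 + P(-46)) + 178877) = (146/7 + 23762)*((77459 + 320) + 178877) = 166480*(77779 + 178877)/7 = (166480/7)*256656 = 42728090880/7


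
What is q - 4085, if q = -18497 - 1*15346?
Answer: -37928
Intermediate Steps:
q = -33843 (q = -18497 - 15346 = -33843)
q - 4085 = -33843 - 4085 = -37928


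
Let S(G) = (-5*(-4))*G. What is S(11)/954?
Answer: 110/477 ≈ 0.23061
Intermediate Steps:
S(G) = 20*G
S(11)/954 = (20*11)/954 = 220*(1/954) = 110/477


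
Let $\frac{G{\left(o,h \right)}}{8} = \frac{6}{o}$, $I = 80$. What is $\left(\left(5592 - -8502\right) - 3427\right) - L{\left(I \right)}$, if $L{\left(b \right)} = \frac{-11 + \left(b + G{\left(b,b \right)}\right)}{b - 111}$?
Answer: $\frac{1653733}{155} \approx 10669.0$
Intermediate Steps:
$G{\left(o,h \right)} = \frac{48}{o}$ ($G{\left(o,h \right)} = 8 \frac{6}{o} = \frac{48}{o}$)
$L{\left(b \right)} = \frac{-11 + b + \frac{48}{b}}{-111 + b}$ ($L{\left(b \right)} = \frac{-11 + \left(b + \frac{48}{b}\right)}{b - 111} = \frac{-11 + b + \frac{48}{b}}{-111 + b}$)
$\left(\left(5592 - -8502\right) - 3427\right) - L{\left(I \right)} = \left(\left(5592 - -8502\right) - 3427\right) - \frac{48 + 80 \left(-11 + 80\right)}{80 \left(-111 + 80\right)} = \left(\left(5592 + 8502\right) - 3427\right) - \frac{48 + 80 \cdot 69}{80 \left(-31\right)} = \left(14094 - 3427\right) - \frac{1}{80} \left(- \frac{1}{31}\right) \left(48 + 5520\right) = 10667 - \frac{1}{80} \left(- \frac{1}{31}\right) 5568 = 10667 - - \frac{348}{155} = 10667 + \frac{348}{155} = \frac{1653733}{155}$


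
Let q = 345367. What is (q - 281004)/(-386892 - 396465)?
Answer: -64363/783357 ≈ -0.082163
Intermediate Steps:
(q - 281004)/(-386892 - 396465) = (345367 - 281004)/(-386892 - 396465) = 64363/(-783357) = 64363*(-1/783357) = -64363/783357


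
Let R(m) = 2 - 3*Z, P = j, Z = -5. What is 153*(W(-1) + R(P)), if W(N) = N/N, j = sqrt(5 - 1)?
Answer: 2754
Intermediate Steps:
j = 2 (j = sqrt(4) = 2)
P = 2
R(m) = 17 (R(m) = 2 - 3*(-5) = 2 + 15 = 17)
W(N) = 1
153*(W(-1) + R(P)) = 153*(1 + 17) = 153*18 = 2754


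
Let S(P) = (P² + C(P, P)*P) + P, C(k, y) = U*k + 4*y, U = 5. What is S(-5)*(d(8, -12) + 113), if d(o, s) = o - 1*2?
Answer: 29155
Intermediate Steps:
C(k, y) = 4*y + 5*k (C(k, y) = 5*k + 4*y = 4*y + 5*k)
d(o, s) = -2 + o (d(o, s) = o - 2 = -2 + o)
S(P) = P + 10*P² (S(P) = (P² + (4*P + 5*P)*P) + P = (P² + (9*P)*P) + P = (P² + 9*P²) + P = 10*P² + P = P + 10*P²)
S(-5)*(d(8, -12) + 113) = (-5*(1 + 10*(-5)))*((-2 + 8) + 113) = (-5*(1 - 50))*(6 + 113) = -5*(-49)*119 = 245*119 = 29155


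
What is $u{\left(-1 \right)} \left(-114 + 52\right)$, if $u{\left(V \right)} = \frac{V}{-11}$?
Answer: $- \frac{62}{11} \approx -5.6364$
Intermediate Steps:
$u{\left(V \right)} = - \frac{V}{11}$ ($u{\left(V \right)} = V \left(- \frac{1}{11}\right) = - \frac{V}{11}$)
$u{\left(-1 \right)} \left(-114 + 52\right) = \left(- \frac{1}{11}\right) \left(-1\right) \left(-114 + 52\right) = \frac{1}{11} \left(-62\right) = - \frac{62}{11}$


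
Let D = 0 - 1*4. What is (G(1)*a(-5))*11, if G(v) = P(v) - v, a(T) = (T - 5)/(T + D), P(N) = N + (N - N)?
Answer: 0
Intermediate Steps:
P(N) = N (P(N) = N + 0 = N)
D = -4 (D = 0 - 4 = -4)
a(T) = (-5 + T)/(-4 + T) (a(T) = (T - 5)/(T - 4) = (-5 + T)/(-4 + T))
G(v) = 0 (G(v) = v - v = 0)
(G(1)*a(-5))*11 = (0*((-5 - 5)/(-4 - 5)))*11 = (0*(-10/(-9)))*11 = (0*(-1/9*(-10)))*11 = (0*(10/9))*11 = 0*11 = 0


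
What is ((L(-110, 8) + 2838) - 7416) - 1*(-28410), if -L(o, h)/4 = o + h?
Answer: 24240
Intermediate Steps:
L(o, h) = -4*h - 4*o (L(o, h) = -4*(o + h) = -4*(h + o) = -4*h - 4*o)
((L(-110, 8) + 2838) - 7416) - 1*(-28410) = (((-4*8 - 4*(-110)) + 2838) - 7416) - 1*(-28410) = (((-32 + 440) + 2838) - 7416) + 28410 = ((408 + 2838) - 7416) + 28410 = (3246 - 7416) + 28410 = -4170 + 28410 = 24240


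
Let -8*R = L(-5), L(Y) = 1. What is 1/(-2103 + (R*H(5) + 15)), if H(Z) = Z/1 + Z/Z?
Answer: -4/8355 ≈ -0.00047876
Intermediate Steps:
H(Z) = 1 + Z (H(Z) = Z*1 + 1 = Z + 1 = 1 + Z)
R = -⅛ (R = -⅛*1 = -⅛ ≈ -0.12500)
1/(-2103 + (R*H(5) + 15)) = 1/(-2103 + (-(1 + 5)/8 + 15)) = 1/(-2103 + (-⅛*6 + 15)) = 1/(-2103 + (-¾ + 15)) = 1/(-2103 + 57/4) = 1/(-8355/4) = -4/8355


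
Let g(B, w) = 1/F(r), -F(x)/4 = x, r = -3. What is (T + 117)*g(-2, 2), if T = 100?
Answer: 217/12 ≈ 18.083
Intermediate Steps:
F(x) = -4*x
g(B, w) = 1/12 (g(B, w) = 1/(-4*(-3)) = 1/12)
(T + 117)*g(-2, 2) = (100 + 117)*(1/12) = 217*(1/12) = 217/12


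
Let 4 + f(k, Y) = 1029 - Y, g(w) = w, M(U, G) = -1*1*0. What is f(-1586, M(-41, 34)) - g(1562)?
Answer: -537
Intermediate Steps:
M(U, G) = 0 (M(U, G) = -1*0 = 0)
f(k, Y) = 1025 - Y (f(k, Y) = -4 + (1029 - Y) = 1025 - Y)
f(-1586, M(-41, 34)) - g(1562) = (1025 - 1*0) - 1*1562 = (1025 + 0) - 1562 = 1025 - 1562 = -537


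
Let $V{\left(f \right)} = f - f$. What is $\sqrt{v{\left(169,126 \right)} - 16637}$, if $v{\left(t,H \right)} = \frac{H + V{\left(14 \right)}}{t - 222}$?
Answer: $\frac{i \sqrt{46740011}}{53} \approx 128.99 i$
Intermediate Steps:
$V{\left(f \right)} = 0$
$v{\left(t,H \right)} = \frac{H}{-222 + t}$ ($v{\left(t,H \right)} = \frac{H + 0}{t - 222} = \frac{H}{-222 + t}$)
$\sqrt{v{\left(169,126 \right)} - 16637} = \sqrt{\frac{126}{-222 + 169} - 16637} = \sqrt{\frac{126}{-53} - 16637} = \sqrt{126 \left(- \frac{1}{53}\right) - 16637} = \sqrt{- \frac{126}{53} - 16637} = \sqrt{- \frac{881887}{53}} = \frac{i \sqrt{46740011}}{53}$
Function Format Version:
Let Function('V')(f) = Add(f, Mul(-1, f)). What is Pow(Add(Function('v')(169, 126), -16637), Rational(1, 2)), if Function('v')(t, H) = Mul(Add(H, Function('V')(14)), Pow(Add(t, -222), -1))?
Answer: Mul(Rational(1, 53), I, Pow(46740011, Rational(1, 2))) ≈ Mul(128.99, I)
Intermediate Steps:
Function('V')(f) = 0
Function('v')(t, H) = Mul(H, Pow(Add(-222, t), -1)) (Function('v')(t, H) = Mul(Add(H, 0), Pow(Add(t, -222), -1)) = Mul(H, Pow(Add(-222, t), -1)))
Pow(Add(Function('v')(169, 126), -16637), Rational(1, 2)) = Pow(Add(Mul(126, Pow(Add(-222, 169), -1)), -16637), Rational(1, 2)) = Pow(Add(Mul(126, Pow(-53, -1)), -16637), Rational(1, 2)) = Pow(Add(Mul(126, Rational(-1, 53)), -16637), Rational(1, 2)) = Pow(Add(Rational(-126, 53), -16637), Rational(1, 2)) = Pow(Rational(-881887, 53), Rational(1, 2)) = Mul(Rational(1, 53), I, Pow(46740011, Rational(1, 2)))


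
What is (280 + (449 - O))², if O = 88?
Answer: 410881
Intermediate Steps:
(280 + (449 - O))² = (280 + (449 - 1*88))² = (280 + (449 - 88))² = (280 + 361)² = 641² = 410881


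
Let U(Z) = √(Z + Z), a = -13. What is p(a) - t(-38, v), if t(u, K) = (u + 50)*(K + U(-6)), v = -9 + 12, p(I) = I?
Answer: -49 - 24*I*√3 ≈ -49.0 - 41.569*I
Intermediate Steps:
U(Z) = √2*√Z (U(Z) = √(2*Z) = √2*√Z)
v = 3
t(u, K) = (50 + u)*(K + 2*I*√3) (t(u, K) = (u + 50)*(K + √2*√(-6)) = (50 + u)*(K + √2*(I*√6)) = (50 + u)*(K + 2*I*√3))
p(a) - t(-38, v) = -13 - (50*3 + 3*(-38) + 100*I*√3 + 2*I*(-38)*√3) = -13 - (150 - 114 + 100*I*√3 - 76*I*√3) = -13 - (36 + 24*I*√3) = -13 + (-36 - 24*I*√3) = -49 - 24*I*√3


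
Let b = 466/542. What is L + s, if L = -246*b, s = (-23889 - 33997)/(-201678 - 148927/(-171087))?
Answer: -1975035617007540/9350674800989 ≈ -211.22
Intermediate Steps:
b = 233/271 (b = 466*(1/542) = 233/271 ≈ 0.85978)
s = 9903542082/34504335059 (s = -57886/(-201678 - 148927*(-1/171087)) = -57886/(-201678 + 148927/171087) = -57886/(-34504335059/171087) = -57886*(-171087/34504335059) = 9903542082/34504335059 ≈ 0.28702)
L = -57318/271 (L = -246*233/271 = -57318/271 ≈ -211.51)
L + s = -57318/271 + 9903542082/34504335059 = -1975035617007540/9350674800989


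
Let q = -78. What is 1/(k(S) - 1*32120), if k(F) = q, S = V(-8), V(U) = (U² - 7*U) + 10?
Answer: -1/32198 ≈ -3.1058e-5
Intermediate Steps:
V(U) = 10 + U² - 7*U
S = 130 (S = 10 + (-8)² - 7*(-8) = 10 + 64 + 56 = 130)
k(F) = -78
1/(k(S) - 1*32120) = 1/(-78 - 1*32120) = 1/(-78 - 32120) = 1/(-32198) = -1/32198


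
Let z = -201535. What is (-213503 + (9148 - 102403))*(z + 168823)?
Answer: 10034667696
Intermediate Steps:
(-213503 + (9148 - 102403))*(z + 168823) = (-213503 + (9148 - 102403))*(-201535 + 168823) = (-213503 - 93255)*(-32712) = -306758*(-32712) = 10034667696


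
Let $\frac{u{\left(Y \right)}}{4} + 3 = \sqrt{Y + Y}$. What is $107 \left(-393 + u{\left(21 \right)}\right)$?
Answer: $-43335 + 428 \sqrt{42} \approx -40561.0$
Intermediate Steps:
$u{\left(Y \right)} = -12 + 4 \sqrt{2} \sqrt{Y}$ ($u{\left(Y \right)} = -12 + 4 \sqrt{Y + Y} = -12 + 4 \sqrt{2 Y} = -12 + 4 \sqrt{2} \sqrt{Y}$)
$107 \left(-393 + u{\left(21 \right)}\right) = 107 \left(-393 - \left(12 - 4 \sqrt{2} \sqrt{21}\right)\right) = 107 \left(-393 - \left(12 - 4 \sqrt{42}\right)\right) = 107 \left(-405 + 4 \sqrt{42}\right) = -43335 + 428 \sqrt{42}$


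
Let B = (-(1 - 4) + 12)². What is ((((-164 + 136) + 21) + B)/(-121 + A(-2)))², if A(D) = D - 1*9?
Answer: 11881/4356 ≈ 2.7275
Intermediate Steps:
A(D) = -9 + D (A(D) = D - 9 = -9 + D)
B = 225 (B = (-1*(-3) + 12)² = (3 + 12)² = 15² = 225)
((((-164 + 136) + 21) + B)/(-121 + A(-2)))² = ((((-164 + 136) + 21) + 225)/(-121 + (-9 - 2)))² = (((-28 + 21) + 225)/(-121 - 11))² = ((-7 + 225)/(-132))² = (218*(-1/132))² = (-109/66)² = 11881/4356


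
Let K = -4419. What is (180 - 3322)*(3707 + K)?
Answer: 2237104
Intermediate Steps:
(180 - 3322)*(3707 + K) = (180 - 3322)*(3707 - 4419) = -3142*(-712) = 2237104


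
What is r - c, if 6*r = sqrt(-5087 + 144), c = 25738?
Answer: -25738 + I*sqrt(4943)/6 ≈ -25738.0 + 11.718*I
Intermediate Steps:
r = I*sqrt(4943)/6 (r = sqrt(-5087 + 144)/6 = sqrt(-4943)/6 = (I*sqrt(4943))/6 = I*sqrt(4943)/6 ≈ 11.718*I)
r - c = I*sqrt(4943)/6 - 1*25738 = I*sqrt(4943)/6 - 25738 = -25738 + I*sqrt(4943)/6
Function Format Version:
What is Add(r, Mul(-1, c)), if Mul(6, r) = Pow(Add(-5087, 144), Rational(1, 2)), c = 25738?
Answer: Add(-25738, Mul(Rational(1, 6), I, Pow(4943, Rational(1, 2)))) ≈ Add(-25738., Mul(11.718, I))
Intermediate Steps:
r = Mul(Rational(1, 6), I, Pow(4943, Rational(1, 2))) (r = Mul(Rational(1, 6), Pow(Add(-5087, 144), Rational(1, 2))) = Mul(Rational(1, 6), Pow(-4943, Rational(1, 2))) = Mul(Rational(1, 6), Mul(I, Pow(4943, Rational(1, 2)))) = Mul(Rational(1, 6), I, Pow(4943, Rational(1, 2))) ≈ Mul(11.718, I))
Add(r, Mul(-1, c)) = Add(Mul(Rational(1, 6), I, Pow(4943, Rational(1, 2))), Mul(-1, 25738)) = Add(Mul(Rational(1, 6), I, Pow(4943, Rational(1, 2))), -25738) = Add(-25738, Mul(Rational(1, 6), I, Pow(4943, Rational(1, 2))))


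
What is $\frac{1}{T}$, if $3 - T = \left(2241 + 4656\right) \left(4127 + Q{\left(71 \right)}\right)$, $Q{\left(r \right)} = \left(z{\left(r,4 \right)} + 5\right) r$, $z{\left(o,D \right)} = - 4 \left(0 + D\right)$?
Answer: $- \frac{1}{23077359} \approx -4.3333 \cdot 10^{-8}$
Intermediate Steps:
$z{\left(o,D \right)} = - 4 D$
$Q{\left(r \right)} = - 11 r$ ($Q{\left(r \right)} = \left(\left(-4\right) 4 + 5\right) r = \left(-16 + 5\right) r = - 11 r$)
$T = -23077359$ ($T = 3 - \left(2241 + 4656\right) \left(4127 - 781\right) = 3 - 6897 \left(4127 - 781\right) = 3 - 6897 \cdot 3346 = 3 - 23077362 = -23077359$)
$\frac{1}{T} = \frac{1}{-23077359} = - \frac{1}{23077359}$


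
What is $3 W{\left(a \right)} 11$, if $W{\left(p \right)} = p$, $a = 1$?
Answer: $33$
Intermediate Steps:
$3 W{\left(a \right)} 11 = 3 \cdot 1 \cdot 11 = 3 \cdot 11 = 33$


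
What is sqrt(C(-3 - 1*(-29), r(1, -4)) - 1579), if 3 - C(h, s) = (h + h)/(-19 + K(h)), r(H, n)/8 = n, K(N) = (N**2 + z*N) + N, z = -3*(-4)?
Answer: 2*I*sqrt(390082785)/995 ≈ 39.7*I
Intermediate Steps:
z = 12
K(N) = N**2 + 13*N (K(N) = (N**2 + 12*N) + N = N**2 + 13*N)
r(H, n) = 8*n
C(h, s) = 3 - 2*h/(-19 + h*(13 + h)) (C(h, s) = 3 - (h + h)/(-19 + h*(13 + h)) = 3 - 2*h/(-19 + h*(13 + h)))
sqrt(C(-3 - 1*(-29), r(1, -4)) - 1579) = sqrt((-57 - 2*(-3 - 1*(-29)) + 3*(-3 - 1*(-29))*(13 + (-3 - 1*(-29))))/(-19 + (-3 - 1*(-29))*(13 + (-3 - 1*(-29)))) - 1579) = sqrt((-57 - 2*(-3 + 29) + 3*(-3 + 29)*(13 + (-3 + 29)))/(-19 + (-3 + 29)*(13 + (-3 + 29))) - 1579) = sqrt((-57 - 2*26 + 3*26*(13 + 26))/(-19 + 26*(13 + 26)) - 1579) = sqrt((-57 - 52 + 3*26*39)/(-19 + 26*39) - 1579) = sqrt((-57 - 52 + 3042)/(-19 + 1014) - 1579) = sqrt(2933/995 - 1579) = sqrt(-1568172/995) = 2*I*sqrt(390082785)/995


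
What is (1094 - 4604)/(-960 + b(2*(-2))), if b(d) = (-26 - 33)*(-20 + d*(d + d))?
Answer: 585/278 ≈ 2.1043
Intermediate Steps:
b(d) = 1180 - 118*d² (b(d) = -59*(-20 + d*(2*d)) = -59*(-20 + 2*d²) = 1180 - 118*d²)
(1094 - 4604)/(-960 + b(2*(-2))) = (1094 - 4604)/(-960 + (1180 - 118*(2*(-2))²)) = -3510/(-960 + (1180 - 118*(-4)²)) = -3510/(-960 + (1180 - 118*16)) = -3510/(-960 + (1180 - 1888)) = -3510/(-960 - 708) = -3510/(-1668) = -3510*(-1/1668) = 585/278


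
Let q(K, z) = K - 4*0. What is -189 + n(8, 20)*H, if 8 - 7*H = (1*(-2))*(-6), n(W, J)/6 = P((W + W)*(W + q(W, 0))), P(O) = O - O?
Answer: -189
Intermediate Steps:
q(K, z) = K (q(K, z) = K + 0 = K)
P(O) = 0
n(W, J) = 0 (n(W, J) = 6*0 = 0)
H = -4/7 (H = 8/7 - 1*(-2)*(-6)/7 = 8/7 - (-2)*(-6)/7 = 8/7 - 1/7*12 = 8/7 - 12/7 = -4/7 ≈ -0.57143)
-189 + n(8, 20)*H = -189 + 0*(-4/7) = -189 + 0 = -189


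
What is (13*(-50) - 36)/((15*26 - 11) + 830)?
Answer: -686/1209 ≈ -0.56741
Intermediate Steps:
(13*(-50) - 36)/((15*26 - 11) + 830) = (-650 - 36)/((390 - 11) + 830) = -686/(379 + 830) = -686/1209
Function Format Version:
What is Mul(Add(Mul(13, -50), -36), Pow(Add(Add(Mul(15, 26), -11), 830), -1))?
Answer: Rational(-686, 1209) ≈ -0.56741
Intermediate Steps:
Mul(Add(Mul(13, -50), -36), Pow(Add(Add(Mul(15, 26), -11), 830), -1)) = Mul(Add(-650, -36), Pow(Add(Add(390, -11), 830), -1)) = Mul(-686, Pow(Add(379, 830), -1)) = Mul(-686, Pow(1209, -1)) = Mul(-686, Rational(1, 1209)) = Rational(-686, 1209)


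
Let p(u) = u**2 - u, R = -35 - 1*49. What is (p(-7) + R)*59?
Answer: -1652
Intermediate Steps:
R = -84 (R = -35 - 49 = -84)
(p(-7) + R)*59 = (-7*(-1 - 7) - 84)*59 = (-7*(-8) - 84)*59 = (56 - 84)*59 = -28*59 = -1652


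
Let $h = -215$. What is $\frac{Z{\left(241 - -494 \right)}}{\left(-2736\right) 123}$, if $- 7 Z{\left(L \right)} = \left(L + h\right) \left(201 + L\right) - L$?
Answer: $\frac{161995}{785232} \approx 0.2063$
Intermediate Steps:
$Z{\left(L \right)} = \frac{L}{7} - \frac{\left(-215 + L\right) \left(201 + L\right)}{7}$ ($Z{\left(L \right)} = - \frac{\left(L - 215\right) \left(201 + L\right) - L}{7} = - \frac{\left(-215 + L\right) \left(201 + L\right) - L}{7} = - \frac{- L + \left(-215 + L\right) \left(201 + L\right)}{7} = \frac{L}{7} - \frac{\left(-215 + L\right) \left(201 + L\right)}{7}$)
$\frac{Z{\left(241 - -494 \right)}}{\left(-2736\right) 123} = \frac{\frac{43215}{7} - \frac{\left(241 - -494\right)^{2}}{7} + \frac{15 \left(241 - -494\right)}{7}}{\left(-2736\right) 123} = \frac{\frac{43215}{7} - \frac{\left(241 + 494\right)^{2}}{7} + \frac{15 \left(241 + 494\right)}{7}}{-336528} = \left(\frac{43215}{7} - \frac{735^{2}}{7} + \frac{15}{7} \cdot 735\right) \left(- \frac{1}{336528}\right) = \left(\frac{43215}{7} - 77175 + 1575\right) \left(- \frac{1}{336528}\right) = \left(- \frac{485985}{7}\right) \left(- \frac{1}{336528}\right) = \frac{161995}{785232}$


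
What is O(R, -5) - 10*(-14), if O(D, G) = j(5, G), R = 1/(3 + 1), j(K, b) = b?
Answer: 135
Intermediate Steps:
R = ¼ (R = 1/4 = ¼ ≈ 0.25000)
O(D, G) = G
O(R, -5) - 10*(-14) = -5 - 10*(-14) = -5 + 140 = 135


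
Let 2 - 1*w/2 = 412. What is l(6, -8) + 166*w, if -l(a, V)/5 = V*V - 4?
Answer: -136420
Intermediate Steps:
l(a, V) = 20 - 5*V**2 (l(a, V) = -5*(V*V - 4) = -5*(V**2 - 4) = -5*(-4 + V**2) = 20 - 5*V**2)
w = -820 (w = 4 - 2*412 = 4 - 824 = -820)
l(6, -8) + 166*w = (20 - 5*(-8)**2) + 166*(-820) = (20 - 5*64) - 136120 = (20 - 320) - 136120 = -300 - 136120 = -136420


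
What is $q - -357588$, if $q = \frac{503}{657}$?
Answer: $\frac{234935819}{657} \approx 3.5759 \cdot 10^{5}$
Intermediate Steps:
$q = \frac{503}{657}$ ($q = 503 \cdot \frac{1}{657} = \frac{503}{657} \approx 0.7656$)
$q - -357588 = \frac{503}{657} - -357588 = \frac{503}{657} + 357588 = \frac{234935819}{657}$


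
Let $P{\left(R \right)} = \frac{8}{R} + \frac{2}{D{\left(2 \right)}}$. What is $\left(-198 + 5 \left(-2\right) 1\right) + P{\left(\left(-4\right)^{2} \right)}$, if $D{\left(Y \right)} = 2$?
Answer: $- \frac{413}{2} \approx -206.5$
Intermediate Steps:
$P{\left(R \right)} = 1 + \frac{8}{R}$ ($P{\left(R \right)} = \frac{8}{R} + \frac{2}{2} = \frac{8}{R} + 2 \cdot \frac{1}{2} = \frac{8}{R} + 1 = 1 + \frac{8}{R}$)
$\left(-198 + 5 \left(-2\right) 1\right) + P{\left(\left(-4\right)^{2} \right)} = \left(-198 + 5 \left(-2\right) 1\right) + \frac{8 + \left(-4\right)^{2}}{\left(-4\right)^{2}} = \left(-198 - 10\right) + \frac{8 + 16}{16} = \left(-198 - 10\right) + \frac{1}{16} \cdot 24 = -208 + \frac{3}{2} = - \frac{413}{2}$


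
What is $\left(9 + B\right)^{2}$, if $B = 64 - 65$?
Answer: $64$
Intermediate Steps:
$B = -1$
$\left(9 + B\right)^{2} = \left(9 - 1\right)^{2} = 8^{2} = 64$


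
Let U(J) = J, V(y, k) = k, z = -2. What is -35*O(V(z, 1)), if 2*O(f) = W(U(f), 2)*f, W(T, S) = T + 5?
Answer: -105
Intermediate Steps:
W(T, S) = 5 + T
O(f) = f*(5 + f)/2 (O(f) = ((5 + f)*f)/2 = (f*(5 + f))/2 = f*(5 + f)/2)
-35*O(V(z, 1)) = -35*(5 + 1)/2 = -35*6/2 = -35*3 = -105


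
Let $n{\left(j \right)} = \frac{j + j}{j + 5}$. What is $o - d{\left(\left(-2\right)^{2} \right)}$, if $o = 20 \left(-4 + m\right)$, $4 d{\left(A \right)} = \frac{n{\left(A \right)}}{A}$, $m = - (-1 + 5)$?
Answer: $- \frac{2881}{18} \approx -160.06$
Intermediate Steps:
$m = -4$ ($m = \left(-1\right) 4 = -4$)
$n{\left(j \right)} = \frac{2 j}{5 + j}$
$d{\left(A \right)} = \frac{1}{2 \left(5 + A\right)}$ ($d{\left(A \right)} = \frac{\frac{2 A}{5 + A} \frac{1}{A}}{4} = \frac{2 \frac{1}{5 + A}}{4} = \frac{1}{2 \left(5 + A\right)}$)
$o = -160$ ($o = 20 \left(-4 - 4\right) = 20 \left(-8\right) = -160$)
$o - d{\left(\left(-2\right)^{2} \right)} = -160 - \frac{1}{2 \left(5 + \left(-2\right)^{2}\right)} = -160 - \frac{1}{2 \left(5 + 4\right)} = -160 - \frac{1}{2 \cdot 9} = -160 - \frac{1}{2} \cdot \frac{1}{9} = -160 - \frac{1}{18} = - \frac{2881}{18}$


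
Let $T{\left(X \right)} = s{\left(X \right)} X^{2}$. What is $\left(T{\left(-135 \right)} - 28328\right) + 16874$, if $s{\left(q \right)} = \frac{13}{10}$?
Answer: $\frac{24477}{2} \approx 12239.0$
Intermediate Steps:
$s{\left(q \right)} = \frac{13}{10}$ ($s{\left(q \right)} = 13 \cdot \frac{1}{10} = \frac{13}{10}$)
$T{\left(X \right)} = \frac{13 X^{2}}{10}$
$\left(T{\left(-135 \right)} - 28328\right) + 16874 = \left(\frac{13 \left(-135\right)^{2}}{10} - 28328\right) + 16874 = \left(\frac{13}{10} \cdot 18225 - 28328\right) + 16874 = \left(\frac{47385}{2} - 28328\right) + 16874 = - \frac{9271}{2} + 16874 = \frac{24477}{2}$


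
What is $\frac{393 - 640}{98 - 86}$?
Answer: $- \frac{247}{12} \approx -20.583$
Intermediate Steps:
$\frac{393 - 640}{98 - 86} = - \frac{247}{98 - 86} = - \frac{247}{12}$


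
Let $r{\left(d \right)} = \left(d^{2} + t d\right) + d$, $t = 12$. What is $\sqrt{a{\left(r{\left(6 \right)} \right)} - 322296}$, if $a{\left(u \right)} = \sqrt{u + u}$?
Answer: $\sqrt{-322296 + 2 \sqrt{57}} \approx 567.7 i$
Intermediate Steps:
$r{\left(d \right)} = d^{2} + 13 d$ ($r{\left(d \right)} = \left(d^{2} + 12 d\right) + d = d^{2} + 13 d$)
$a{\left(u \right)} = \sqrt{2} \sqrt{u}$ ($a{\left(u \right)} = \sqrt{2 u} = \sqrt{2} \sqrt{u}$)
$\sqrt{a{\left(r{\left(6 \right)} \right)} - 322296} = \sqrt{\sqrt{2} \sqrt{6 \left(13 + 6\right)} - 322296} = \sqrt{\sqrt{2} \sqrt{6 \cdot 19} - 322296} = \sqrt{\sqrt{2} \sqrt{114} - 322296} = \sqrt{2 \sqrt{57} - 322296} = \sqrt{-322296 + 2 \sqrt{57}}$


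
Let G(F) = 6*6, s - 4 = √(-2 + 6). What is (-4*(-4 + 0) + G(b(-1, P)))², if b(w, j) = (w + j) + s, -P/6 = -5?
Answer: 2704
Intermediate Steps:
P = 30 (P = -6*(-5) = 30)
s = 6 (s = 4 + √(-2 + 6) = 4 + √4 = 4 + 2 = 6)
b(w, j) = 6 + j + w (b(w, j) = (w + j) + 6 = (j + w) + 6 = 6 + j + w)
G(F) = 36
(-4*(-4 + 0) + G(b(-1, P)))² = (-4*(-4 + 0) + 36)² = (-4*(-4) + 36)² = (16 + 36)² = 52² = 2704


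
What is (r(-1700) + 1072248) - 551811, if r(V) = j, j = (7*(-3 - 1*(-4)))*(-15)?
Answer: 520332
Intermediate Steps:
j = -105 (j = (7*(-3 + 4))*(-15) = (7*1)*(-15) = 7*(-15) = -105)
r(V) = -105
(r(-1700) + 1072248) - 551811 = (-105 + 1072248) - 551811 = 1072143 - 551811 = 520332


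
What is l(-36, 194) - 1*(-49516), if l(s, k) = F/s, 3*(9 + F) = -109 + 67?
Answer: 1782599/36 ≈ 49517.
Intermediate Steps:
F = -23 (F = -9 + (-109 + 67)/3 = -9 + (1/3)*(-42) = -9 - 14 = -23)
l(s, k) = -23/s
l(-36, 194) - 1*(-49516) = -23/(-36) - 1*(-49516) = -23*(-1/36) + 49516 = 23/36 + 49516 = 1782599/36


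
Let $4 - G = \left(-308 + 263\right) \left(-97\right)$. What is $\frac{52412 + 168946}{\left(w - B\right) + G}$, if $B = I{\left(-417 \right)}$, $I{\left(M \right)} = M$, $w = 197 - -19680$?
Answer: $\frac{73786}{5311} \approx 13.893$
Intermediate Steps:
$w = 19877$ ($w = 197 + 19680 = 19877$)
$B = -417$
$G = -4361$ ($G = 4 - \left(-308 + 263\right) \left(-97\right) = 4 - \left(-45\right) \left(-97\right) = 4 - 4365 = -4361$)
$\frac{52412 + 168946}{\left(w - B\right) + G} = \frac{52412 + 168946}{\left(19877 - -417\right) - 4361} = \frac{221358}{\left(19877 + 417\right) - 4361} = \frac{221358}{20294 - 4361} = \frac{221358}{15933} = 221358 \cdot \frac{1}{15933} = \frac{73786}{5311}$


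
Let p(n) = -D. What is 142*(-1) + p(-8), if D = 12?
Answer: -154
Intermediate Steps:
p(n) = -12 (p(n) = -1*12 = -12)
142*(-1) + p(-8) = 142*(-1) - 12 = -142 - 12 = -154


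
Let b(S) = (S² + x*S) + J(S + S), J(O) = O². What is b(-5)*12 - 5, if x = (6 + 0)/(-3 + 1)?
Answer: 1675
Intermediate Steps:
x = -3 (x = 6/(-2) = 6*(-½) = -3)
b(S) = -3*S + 5*S² (b(S) = (S² - 3*S) + (S + S)² = (S² - 3*S) + (2*S)² = (S² - 3*S) + 4*S² = -3*S + 5*S²)
b(-5)*12 - 5 = -5*(-3 + 5*(-5))*12 - 5 = -5*(-3 - 25)*12 - 5 = -5*(-28)*12 - 5 = 140*12 - 5 = 1680 - 5 = 1675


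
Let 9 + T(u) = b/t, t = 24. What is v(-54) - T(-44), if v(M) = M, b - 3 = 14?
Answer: -1097/24 ≈ -45.708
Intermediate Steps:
b = 17 (b = 3 + 14 = 17)
T(u) = -199/24 (T(u) = -9 + 17/24 = -199/24)
v(-54) - T(-44) = -54 - 1*(-199/24) = -54 + 199/24 = -1097/24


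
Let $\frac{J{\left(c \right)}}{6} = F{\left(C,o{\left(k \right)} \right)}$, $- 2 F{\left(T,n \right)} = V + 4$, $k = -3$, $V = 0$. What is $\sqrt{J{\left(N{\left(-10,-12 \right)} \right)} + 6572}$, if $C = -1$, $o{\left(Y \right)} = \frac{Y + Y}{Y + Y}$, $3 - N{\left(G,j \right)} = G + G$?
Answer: $4 \sqrt{410} \approx 80.994$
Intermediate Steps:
$N{\left(G,j \right)} = 3 - 2 G$ ($N{\left(G,j \right)} = 3 - \left(G + G\right) = 3 - 2 G$)
$o{\left(Y \right)} = 1$ ($o{\left(Y \right)} = \frac{2 Y}{2 Y} = 2 Y \frac{1}{2 Y} = 1$)
$F{\left(T,n \right)} = -2$ ($F{\left(T,n \right)} = - \frac{0 + 4}{2} = \left(- \frac{1}{2}\right) 4 = -2$)
$J{\left(c \right)} = -12$ ($J{\left(c \right)} = 6 \left(-2\right) = -12$)
$\sqrt{J{\left(N{\left(-10,-12 \right)} \right)} + 6572} = \sqrt{-12 + 6572} = \sqrt{6560} = 4 \sqrt{410}$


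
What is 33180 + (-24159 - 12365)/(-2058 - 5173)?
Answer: 239961104/7231 ≈ 33185.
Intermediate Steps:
33180 + (-24159 - 12365)/(-2058 - 5173) = 33180 - 36524/(-7231) = 33180 - 36524*(-1/7231) = 33180 + 36524/7231 = 239961104/7231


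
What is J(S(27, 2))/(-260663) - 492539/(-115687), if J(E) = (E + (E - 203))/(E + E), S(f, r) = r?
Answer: 39505368857/9278560148 ≈ 4.2577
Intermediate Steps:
J(E) = (-203 + 2*E)/(2*E) (J(E) = (E + (-203 + E))/((2*E)) = (-203 + 2*E)*(1/(2*E)) = (-203 + 2*E)/(2*E))
J(S(27, 2))/(-260663) - 492539/(-115687) = ((-203/2 + 2)/2)/(-260663) - 492539/(-115687) = ((1/2)*(-199/2))*(-1/260663) - 492539*(-1/115687) = -199/4*(-1/260663) + 492539/115687 = 199/1042652 + 492539/115687 = 39505368857/9278560148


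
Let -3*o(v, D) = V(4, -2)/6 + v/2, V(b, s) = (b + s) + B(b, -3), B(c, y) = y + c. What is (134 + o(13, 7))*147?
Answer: 19355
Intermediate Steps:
B(c, y) = c + y
V(b, s) = -3 + s + 2*b (V(b, s) = (b + s) + (b - 3) = (b + s) + (-3 + b) = -3 + s + 2*b)
o(v, D) = -1/6 - v/6 (o(v, D) = -((-3 - 2 + 2*4)/6 + v/2)/3 = -((-3 - 2 + 8)*(1/6) + v*(1/2))/3 = -(3*(1/6) + v/2)/3 = -(1/2 + v/2)/3 = -1/6 - v/6)
(134 + o(13, 7))*147 = (134 + (-1/6 - 1/6*13))*147 = (134 + (-1/6 - 13/6))*147 = (134 - 7/3)*147 = (395/3)*147 = 19355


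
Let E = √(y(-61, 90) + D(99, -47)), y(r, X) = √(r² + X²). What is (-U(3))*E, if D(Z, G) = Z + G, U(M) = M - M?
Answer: 0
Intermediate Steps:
U(M) = 0
y(r, X) = √(X² + r²)
D(Z, G) = G + Z
E = √(52 + √11821) (E = √(√(90² + (-61)²) + (-47 + 99)) = √(√(8100 + 3721) + 52) = √(√11821 + 52) = √(52 + √11821) ≈ 12.678)
(-U(3))*E = (-1*0)*√(52 + √11821) = 0*√(52 + √11821) = 0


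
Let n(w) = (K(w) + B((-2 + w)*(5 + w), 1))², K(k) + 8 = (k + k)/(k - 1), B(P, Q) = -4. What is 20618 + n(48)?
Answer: 45764186/2209 ≈ 20717.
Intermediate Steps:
K(k) = -8 + 2*k/(-1 + k) (K(k) = -8 + (k + k)/(k - 1) = -8 + (2*k)/(-1 + k) = -8 + 2*k/(-1 + k))
n(w) = (-4 + 2*(4 - 3*w)/(-1 + w))² (n(w) = (2*(4 - 3*w)/(-1 + w) - 4)² = (-4 + 2*(4 - 3*w)/(-1 + w))²)
20618 + n(48) = 20618 + 4*(-6 + 5*48)²/(-1 + 48)² = 20618 + 4*(-6 + 240)²/47² = 20618 + 4*(1/2209)*234² = 20618 + 4*(1/2209)*54756 = 20618 + 219024/2209 = 45764186/2209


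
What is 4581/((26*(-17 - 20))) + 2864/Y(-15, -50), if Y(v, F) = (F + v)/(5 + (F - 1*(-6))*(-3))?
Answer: -29058137/4810 ≈ -6041.2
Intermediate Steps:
Y(v, F) = (F + v)/(-13 - 3*F) (Y(v, F) = (F + v)/(5 + (F + 6)*(-3)) = (F + v)/(5 + (6 + F)*(-3)) = (F + v)/(5 + (-18 - 3*F)) = (F + v)/(-13 - 3*F))
4581/((26*(-17 - 20))) + 2864/Y(-15, -50) = 4581/((26*(-17 - 20))) + 2864/(((-1*(-50) - 1*(-15))/(13 + 3*(-50)))) = 4581/((26*(-37))) + 2864/(((50 + 15)/(13 - 150))) = 4581/(-962) + 2864/((65/(-137))) = 4581*(-1/962) + 2864/((-1/137*65)) = -4581/962 + 2864/(-65/137) = -4581/962 + 2864*(-137/65) = -4581/962 - 392368/65 = -29058137/4810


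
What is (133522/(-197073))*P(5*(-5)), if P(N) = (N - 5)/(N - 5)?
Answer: -133522/197073 ≈ -0.67753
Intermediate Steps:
P(N) = 1 (P(N) = (-5 + N)/(-5 + N) = 1)
(133522/(-197073))*P(5*(-5)) = (133522/(-197073))*1 = (133522*(-1/197073))*1 = -133522/197073*1 = -133522/197073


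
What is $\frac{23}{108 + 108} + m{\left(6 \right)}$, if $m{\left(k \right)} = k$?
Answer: $\frac{1319}{216} \approx 6.1065$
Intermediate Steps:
$\frac{23}{108 + 108} + m{\left(6 \right)} = \frac{23}{108 + 108} + 6 = \frac{23}{216} + 6 = \frac{1319}{216}$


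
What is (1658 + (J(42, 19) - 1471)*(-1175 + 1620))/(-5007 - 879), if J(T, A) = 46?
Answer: 632467/5886 ≈ 107.45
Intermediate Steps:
(1658 + (J(42, 19) - 1471)*(-1175 + 1620))/(-5007 - 879) = (1658 + (46 - 1471)*(-1175 + 1620))/(-5007 - 879) = (1658 - 1425*445)/(-5886) = (1658 - 634125)*(-1/5886) = -632467*(-1/5886) = 632467/5886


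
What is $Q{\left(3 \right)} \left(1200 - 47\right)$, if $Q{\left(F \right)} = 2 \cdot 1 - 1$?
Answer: $1153$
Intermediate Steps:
$Q{\left(F \right)} = 1$ ($Q{\left(F \right)} = 2 - 1 = 1$)
$Q{\left(3 \right)} \left(1200 - 47\right) = 1 \left(1200 - 47\right) = 1 \cdot 1153 = 1153$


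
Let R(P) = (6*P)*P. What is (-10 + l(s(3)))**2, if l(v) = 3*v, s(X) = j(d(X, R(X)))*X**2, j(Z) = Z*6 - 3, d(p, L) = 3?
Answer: 156025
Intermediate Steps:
R(P) = 6*P**2
j(Z) = -3 + 6*Z (j(Z) = 6*Z - 3 = -3 + 6*Z)
s(X) = 15*X**2 (s(X) = (-3 + 6*3)*X**2 = (-3 + 18)*X**2 = 15*X**2)
(-10 + l(s(3)))**2 = (-10 + 3*(15*3**2))**2 = (-10 + 3*(15*9))**2 = (-10 + 3*135)**2 = (-10 + 405)**2 = 395**2 = 156025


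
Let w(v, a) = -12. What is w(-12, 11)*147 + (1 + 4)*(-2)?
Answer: -1774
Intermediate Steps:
w(-12, 11)*147 + (1 + 4)*(-2) = -12*147 + (1 + 4)*(-2) = -1764 + 5*(-2) = -1764 - 10 = -1774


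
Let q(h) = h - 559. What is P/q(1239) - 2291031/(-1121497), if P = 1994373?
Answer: 2238241237461/762617960 ≈ 2934.9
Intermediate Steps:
q(h) = -559 + h
P/q(1239) - 2291031/(-1121497) = 1994373/(-559 + 1239) - 2291031/(-1121497) = 1994373/680 - 2291031*(-1/1121497) = 1994373*(1/680) + 2291031/1121497 = 1994373/680 + 2291031/1121497 = 2238241237461/762617960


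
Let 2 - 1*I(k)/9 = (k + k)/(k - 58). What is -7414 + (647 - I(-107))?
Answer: -372533/55 ≈ -6773.3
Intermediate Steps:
I(k) = 18 - 18*k/(-58 + k) (I(k) = 18 - 9*(k + k)/(k - 58) = 18 - 9*2*k/(-58 + k) = 18 - 18*k/(-58 + k))
-7414 + (647 - I(-107)) = -7414 + (647 - (-1044)/(-58 - 107)) = -7414 + (647 - (-1044)/(-165)) = -7414 + (647 - (-1044)*(-1)/165) = -7414 + (647 - 1*348/55) = -7414 + (647 - 348/55) = -7414 + 35237/55 = -372533/55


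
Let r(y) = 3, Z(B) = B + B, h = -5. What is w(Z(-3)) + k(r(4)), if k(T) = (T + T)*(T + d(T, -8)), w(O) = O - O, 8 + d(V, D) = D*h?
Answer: 210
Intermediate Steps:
Z(B) = 2*B
d(V, D) = -8 - 5*D (d(V, D) = -8 + D*(-5) = -8 - 5*D)
w(O) = 0
k(T) = 2*T*(32 + T) (k(T) = (T + T)*(T + (-8 - 5*(-8))) = (2*T)*(T + (-8 + 40)) = (2*T)*(T + 32) = (2*T)*(32 + T) = 2*T*(32 + T))
w(Z(-3)) + k(r(4)) = 0 + 2*3*(32 + 3) = 0 + 2*3*35 = 0 + 210 = 210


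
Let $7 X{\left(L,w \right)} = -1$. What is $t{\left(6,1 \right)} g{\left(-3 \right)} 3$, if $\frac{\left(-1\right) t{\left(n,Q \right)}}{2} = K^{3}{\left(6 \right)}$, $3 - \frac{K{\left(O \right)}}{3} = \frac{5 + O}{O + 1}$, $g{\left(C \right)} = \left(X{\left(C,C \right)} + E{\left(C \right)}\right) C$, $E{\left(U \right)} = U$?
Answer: $- \frac{10692000}{2401} \approx -4453.1$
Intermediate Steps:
$X{\left(L,w \right)} = - \frac{1}{7}$ ($X{\left(L,w \right)} = \frac{1}{7} \left(-1\right) = - \frac{1}{7}$)
$g{\left(C \right)} = C \left(- \frac{1}{7} + C\right)$ ($g{\left(C \right)} = \left(- \frac{1}{7} + C\right) C = C \left(- \frac{1}{7} + C\right)$)
$K{\left(O \right)} = 9 - \frac{3 \left(5 + O\right)}{1 + O}$ ($K{\left(O \right)} = 9 - 3 \frac{5 + O}{O + 1} = 9 - 3 \frac{5 + O}{1 + O} = 9 - \frac{3 \left(5 + O\right)}{1 + O}$)
$t{\left(n,Q \right)} = - \frac{54000}{343}$ ($t{\left(n,Q \right)} = - 2 \left(\frac{6 \left(-1 + 6\right)}{1 + 6}\right)^{3} = - 2 \left(6 \cdot \frac{1}{7} \cdot 5\right)^{3} = - 2 \left(\frac{30}{7}\right)^{3} = \left(-2\right) \frac{27000}{343} = - \frac{54000}{343}$)
$t{\left(6,1 \right)} g{\left(-3 \right)} 3 = - \frac{54000 \left(- 3 \left(- \frac{1}{7} - 3\right)\right)}{343} \cdot 3 = - \frac{54000 \left(\left(-3\right) \left(- \frac{22}{7}\right)\right)}{343} \cdot 3 = \left(- \frac{54000}{343}\right) \frac{66}{7} \cdot 3 = \left(- \frac{3564000}{2401}\right) 3 = - \frac{10692000}{2401}$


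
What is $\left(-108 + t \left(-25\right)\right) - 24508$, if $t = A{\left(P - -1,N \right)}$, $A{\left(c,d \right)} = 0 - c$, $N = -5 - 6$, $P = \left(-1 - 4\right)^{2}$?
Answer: $-23966$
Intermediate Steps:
$P = 25$ ($P = \left(-5\right)^{2} = 25$)
$N = -11$ ($N = -5 - 6 = -11$)
$A{\left(c,d \right)} = - c$
$t = -26$ ($t = - (25 - -1) = - (25 + 1) = \left(-1\right) 26 = -26$)
$\left(-108 + t \left(-25\right)\right) - 24508 = \left(-108 - -650\right) - 24508 = \left(-108 + 650\right) - 24508 = 542 - 24508 = -23966$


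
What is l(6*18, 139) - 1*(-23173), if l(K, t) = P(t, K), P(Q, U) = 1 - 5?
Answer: 23169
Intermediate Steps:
P(Q, U) = -4
l(K, t) = -4
l(6*18, 139) - 1*(-23173) = -4 - 1*(-23173) = -4 + 23173 = 23169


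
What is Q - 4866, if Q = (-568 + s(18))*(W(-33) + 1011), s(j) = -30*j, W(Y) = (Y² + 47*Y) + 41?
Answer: -658586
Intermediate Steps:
W(Y) = 41 + Y² + 47*Y
Q = -653720 (Q = (-568 - 30*18)*((41 + (-33)² + 47*(-33)) + 1011) = (-568 - 540)*((41 + 1089 - 1551) + 1011) = -1108*(-421 + 1011) = -1108*590 = -653720)
Q - 4866 = -653720 - 4866 = -658586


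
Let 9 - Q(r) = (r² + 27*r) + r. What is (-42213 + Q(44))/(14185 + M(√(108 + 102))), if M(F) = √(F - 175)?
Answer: -45372/(14185 + I*√(175 - √210)) ≈ -3.1986 + 0.0028568*I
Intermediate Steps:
M(F) = √(-175 + F)
Q(r) = 9 - r² - 28*r (Q(r) = 9 - ((r² + 27*r) + r) = 9 - (r² + 28*r) = 9 + (-r² - 28*r) = 9 - r² - 28*r)
(-42213 + Q(44))/(14185 + M(√(108 + 102))) = (-42213 + (9 - 1*44² - 28*44))/(14185 + √(-175 + √(108 + 102))) = (-42213 + (9 - 1*1936 - 1232))/(14185 + √(-175 + √210)) = (-42213 + (9 - 1936 - 1232))/(14185 + √(-175 + √210)) = (-42213 - 3159)/(14185 + √(-175 + √210)) = -45372/(14185 + √(-175 + √210))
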